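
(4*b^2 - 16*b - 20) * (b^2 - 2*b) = 4*b^4 - 24*b^3 + 12*b^2 + 40*b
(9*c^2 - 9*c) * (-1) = -9*c^2 + 9*c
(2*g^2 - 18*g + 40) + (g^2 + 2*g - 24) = 3*g^2 - 16*g + 16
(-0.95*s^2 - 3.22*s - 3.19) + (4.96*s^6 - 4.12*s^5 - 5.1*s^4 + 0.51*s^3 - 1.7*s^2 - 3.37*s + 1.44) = 4.96*s^6 - 4.12*s^5 - 5.1*s^4 + 0.51*s^3 - 2.65*s^2 - 6.59*s - 1.75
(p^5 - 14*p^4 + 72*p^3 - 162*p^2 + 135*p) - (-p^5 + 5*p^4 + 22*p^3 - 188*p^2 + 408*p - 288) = 2*p^5 - 19*p^4 + 50*p^3 + 26*p^2 - 273*p + 288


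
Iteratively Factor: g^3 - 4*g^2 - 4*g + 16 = (g - 4)*(g^2 - 4) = (g - 4)*(g + 2)*(g - 2)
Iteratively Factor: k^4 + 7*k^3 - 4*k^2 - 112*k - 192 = (k + 3)*(k^3 + 4*k^2 - 16*k - 64) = (k + 3)*(k + 4)*(k^2 - 16) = (k - 4)*(k + 3)*(k + 4)*(k + 4)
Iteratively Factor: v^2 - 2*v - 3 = (v - 3)*(v + 1)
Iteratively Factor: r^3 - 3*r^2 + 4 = (r + 1)*(r^2 - 4*r + 4) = (r - 2)*(r + 1)*(r - 2)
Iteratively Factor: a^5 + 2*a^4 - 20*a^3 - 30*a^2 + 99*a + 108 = (a + 3)*(a^4 - a^3 - 17*a^2 + 21*a + 36) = (a + 1)*(a + 3)*(a^3 - 2*a^2 - 15*a + 36) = (a + 1)*(a + 3)*(a + 4)*(a^2 - 6*a + 9) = (a - 3)*(a + 1)*(a + 3)*(a + 4)*(a - 3)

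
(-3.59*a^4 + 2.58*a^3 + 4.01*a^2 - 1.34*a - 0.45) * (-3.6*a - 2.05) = 12.924*a^5 - 1.9285*a^4 - 19.725*a^3 - 3.3965*a^2 + 4.367*a + 0.9225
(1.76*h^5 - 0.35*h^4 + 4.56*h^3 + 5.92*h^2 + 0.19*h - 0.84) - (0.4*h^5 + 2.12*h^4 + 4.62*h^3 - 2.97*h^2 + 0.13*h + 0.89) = 1.36*h^5 - 2.47*h^4 - 0.0600000000000005*h^3 + 8.89*h^2 + 0.06*h - 1.73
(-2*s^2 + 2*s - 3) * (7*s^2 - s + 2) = -14*s^4 + 16*s^3 - 27*s^2 + 7*s - 6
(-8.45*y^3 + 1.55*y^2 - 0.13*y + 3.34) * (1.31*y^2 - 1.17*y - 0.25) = -11.0695*y^5 + 11.917*y^4 + 0.1287*y^3 + 4.14*y^2 - 3.8753*y - 0.835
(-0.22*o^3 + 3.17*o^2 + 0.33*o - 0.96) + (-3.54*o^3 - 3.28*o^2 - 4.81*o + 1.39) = -3.76*o^3 - 0.11*o^2 - 4.48*o + 0.43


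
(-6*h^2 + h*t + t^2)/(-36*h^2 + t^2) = (6*h^2 - h*t - t^2)/(36*h^2 - t^2)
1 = 1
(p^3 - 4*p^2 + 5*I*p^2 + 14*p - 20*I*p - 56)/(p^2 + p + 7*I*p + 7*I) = (p^2 - 2*p*(2 + I) + 8*I)/(p + 1)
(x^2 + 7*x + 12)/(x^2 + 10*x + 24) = (x + 3)/(x + 6)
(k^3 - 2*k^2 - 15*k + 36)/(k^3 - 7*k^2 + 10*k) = (k^3 - 2*k^2 - 15*k + 36)/(k*(k^2 - 7*k + 10))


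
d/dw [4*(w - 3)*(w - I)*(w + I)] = 12*w^2 - 24*w + 4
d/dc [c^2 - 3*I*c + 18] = 2*c - 3*I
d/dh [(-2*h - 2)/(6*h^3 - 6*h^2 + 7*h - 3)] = 4*(6*h^3 + 6*h^2 - 6*h + 5)/(36*h^6 - 72*h^5 + 120*h^4 - 120*h^3 + 85*h^2 - 42*h + 9)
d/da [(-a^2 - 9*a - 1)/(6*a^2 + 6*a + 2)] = (12*a^2 + 2*a - 3)/(9*a^4 + 18*a^3 + 15*a^2 + 6*a + 1)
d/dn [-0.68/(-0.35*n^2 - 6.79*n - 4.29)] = (-0.476*n - 4.6172)/(0.35*n^2 + 6.79*n + 4.29)^2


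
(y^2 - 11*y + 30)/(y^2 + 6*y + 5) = (y^2 - 11*y + 30)/(y^2 + 6*y + 5)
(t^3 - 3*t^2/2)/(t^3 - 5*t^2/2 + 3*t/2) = t/(t - 1)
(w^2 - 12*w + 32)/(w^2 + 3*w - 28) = (w - 8)/(w + 7)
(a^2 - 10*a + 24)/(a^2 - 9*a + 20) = (a - 6)/(a - 5)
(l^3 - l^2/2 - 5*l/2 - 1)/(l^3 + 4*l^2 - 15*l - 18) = (l^2 - 3*l/2 - 1)/(l^2 + 3*l - 18)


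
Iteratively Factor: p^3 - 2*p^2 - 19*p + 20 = (p - 1)*(p^2 - p - 20) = (p - 5)*(p - 1)*(p + 4)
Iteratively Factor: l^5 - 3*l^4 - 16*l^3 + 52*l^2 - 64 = (l + 1)*(l^4 - 4*l^3 - 12*l^2 + 64*l - 64) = (l - 2)*(l + 1)*(l^3 - 2*l^2 - 16*l + 32) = (l - 2)*(l + 1)*(l + 4)*(l^2 - 6*l + 8) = (l - 4)*(l - 2)*(l + 1)*(l + 4)*(l - 2)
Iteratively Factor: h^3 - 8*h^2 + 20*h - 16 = (h - 2)*(h^2 - 6*h + 8) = (h - 4)*(h - 2)*(h - 2)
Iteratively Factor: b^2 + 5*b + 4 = (b + 1)*(b + 4)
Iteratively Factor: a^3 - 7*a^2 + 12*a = (a - 3)*(a^2 - 4*a) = a*(a - 3)*(a - 4)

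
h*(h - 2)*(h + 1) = h^3 - h^2 - 2*h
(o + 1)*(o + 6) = o^2 + 7*o + 6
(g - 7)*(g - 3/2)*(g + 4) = g^3 - 9*g^2/2 - 47*g/2 + 42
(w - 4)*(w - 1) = w^2 - 5*w + 4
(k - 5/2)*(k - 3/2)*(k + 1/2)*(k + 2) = k^4 - 3*k^3/2 - 21*k^2/4 + 43*k/8 + 15/4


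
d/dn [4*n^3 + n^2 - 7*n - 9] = 12*n^2 + 2*n - 7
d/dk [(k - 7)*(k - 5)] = 2*k - 12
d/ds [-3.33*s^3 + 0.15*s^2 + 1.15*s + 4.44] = -9.99*s^2 + 0.3*s + 1.15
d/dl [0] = 0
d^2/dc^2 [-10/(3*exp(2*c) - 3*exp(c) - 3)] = 10*(2*(2*exp(c) - 1)^2*exp(c) + (4*exp(c) - 1)*(-exp(2*c) + exp(c) + 1))*exp(c)/(3*(-exp(2*c) + exp(c) + 1)^3)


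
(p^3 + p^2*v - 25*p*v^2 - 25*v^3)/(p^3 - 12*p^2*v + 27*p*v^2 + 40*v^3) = (p + 5*v)/(p - 8*v)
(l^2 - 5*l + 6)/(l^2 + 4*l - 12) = (l - 3)/(l + 6)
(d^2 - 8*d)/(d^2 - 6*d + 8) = d*(d - 8)/(d^2 - 6*d + 8)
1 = 1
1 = 1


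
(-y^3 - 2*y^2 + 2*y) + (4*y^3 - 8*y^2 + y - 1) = 3*y^3 - 10*y^2 + 3*y - 1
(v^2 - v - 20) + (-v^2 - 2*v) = -3*v - 20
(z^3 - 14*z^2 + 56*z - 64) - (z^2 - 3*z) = z^3 - 15*z^2 + 59*z - 64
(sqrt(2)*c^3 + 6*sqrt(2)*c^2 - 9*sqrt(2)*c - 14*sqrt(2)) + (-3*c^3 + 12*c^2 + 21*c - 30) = -3*c^3 + sqrt(2)*c^3 + 6*sqrt(2)*c^2 + 12*c^2 - 9*sqrt(2)*c + 21*c - 30 - 14*sqrt(2)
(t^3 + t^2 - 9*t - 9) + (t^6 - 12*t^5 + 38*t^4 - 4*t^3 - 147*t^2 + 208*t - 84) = t^6 - 12*t^5 + 38*t^4 - 3*t^3 - 146*t^2 + 199*t - 93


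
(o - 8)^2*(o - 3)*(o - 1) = o^4 - 20*o^3 + 131*o^2 - 304*o + 192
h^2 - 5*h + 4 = (h - 4)*(h - 1)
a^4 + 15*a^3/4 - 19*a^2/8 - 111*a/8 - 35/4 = (a - 2)*(a + 1)*(a + 5/4)*(a + 7/2)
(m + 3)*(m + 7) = m^2 + 10*m + 21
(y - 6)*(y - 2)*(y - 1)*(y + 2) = y^4 - 7*y^3 + 2*y^2 + 28*y - 24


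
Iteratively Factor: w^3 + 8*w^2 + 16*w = (w)*(w^2 + 8*w + 16) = w*(w + 4)*(w + 4)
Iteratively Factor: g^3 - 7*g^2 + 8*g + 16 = (g + 1)*(g^2 - 8*g + 16) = (g - 4)*(g + 1)*(g - 4)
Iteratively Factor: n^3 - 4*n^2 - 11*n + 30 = (n - 2)*(n^2 - 2*n - 15) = (n - 2)*(n + 3)*(n - 5)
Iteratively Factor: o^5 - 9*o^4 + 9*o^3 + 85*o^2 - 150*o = (o - 2)*(o^4 - 7*o^3 - 5*o^2 + 75*o) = o*(o - 2)*(o^3 - 7*o^2 - 5*o + 75) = o*(o - 2)*(o + 3)*(o^2 - 10*o + 25) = o*(o - 5)*(o - 2)*(o + 3)*(o - 5)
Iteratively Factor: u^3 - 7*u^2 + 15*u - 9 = (u - 3)*(u^2 - 4*u + 3) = (u - 3)^2*(u - 1)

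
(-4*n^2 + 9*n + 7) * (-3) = 12*n^2 - 27*n - 21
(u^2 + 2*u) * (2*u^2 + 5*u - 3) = 2*u^4 + 9*u^3 + 7*u^2 - 6*u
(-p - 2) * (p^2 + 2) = -p^3 - 2*p^2 - 2*p - 4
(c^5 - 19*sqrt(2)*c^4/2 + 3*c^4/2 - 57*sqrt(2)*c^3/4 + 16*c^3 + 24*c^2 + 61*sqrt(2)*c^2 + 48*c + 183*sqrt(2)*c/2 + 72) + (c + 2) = c^5 - 19*sqrt(2)*c^4/2 + 3*c^4/2 - 57*sqrt(2)*c^3/4 + 16*c^3 + 24*c^2 + 61*sqrt(2)*c^2 + 49*c + 183*sqrt(2)*c/2 + 74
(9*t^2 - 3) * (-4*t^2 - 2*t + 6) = -36*t^4 - 18*t^3 + 66*t^2 + 6*t - 18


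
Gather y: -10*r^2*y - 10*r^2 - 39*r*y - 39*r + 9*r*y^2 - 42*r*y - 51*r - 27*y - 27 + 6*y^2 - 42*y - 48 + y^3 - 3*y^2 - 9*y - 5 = -10*r^2 - 90*r + y^3 + y^2*(9*r + 3) + y*(-10*r^2 - 81*r - 78) - 80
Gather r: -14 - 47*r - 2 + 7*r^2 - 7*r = 7*r^2 - 54*r - 16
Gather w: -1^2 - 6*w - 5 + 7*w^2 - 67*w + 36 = 7*w^2 - 73*w + 30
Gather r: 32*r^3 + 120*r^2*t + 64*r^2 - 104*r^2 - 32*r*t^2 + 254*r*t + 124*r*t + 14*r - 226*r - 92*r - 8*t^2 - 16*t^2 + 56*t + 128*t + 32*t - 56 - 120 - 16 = 32*r^3 + r^2*(120*t - 40) + r*(-32*t^2 + 378*t - 304) - 24*t^2 + 216*t - 192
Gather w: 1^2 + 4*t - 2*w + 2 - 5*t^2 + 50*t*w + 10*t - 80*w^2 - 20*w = -5*t^2 + 14*t - 80*w^2 + w*(50*t - 22) + 3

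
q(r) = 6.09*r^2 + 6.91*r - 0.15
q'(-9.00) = -102.71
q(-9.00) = 430.95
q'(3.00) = 43.45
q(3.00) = 75.39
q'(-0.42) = 1.79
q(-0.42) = -1.98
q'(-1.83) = -15.38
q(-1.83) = 7.60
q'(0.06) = 7.64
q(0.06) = 0.29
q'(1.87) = 29.69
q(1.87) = 34.07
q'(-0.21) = 4.35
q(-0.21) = -1.33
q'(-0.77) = -2.47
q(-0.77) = -1.86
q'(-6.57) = -73.11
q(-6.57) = 217.33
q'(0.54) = 13.49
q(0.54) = 5.36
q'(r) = 12.18*r + 6.91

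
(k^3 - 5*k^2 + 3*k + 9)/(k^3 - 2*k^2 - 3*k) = (k - 3)/k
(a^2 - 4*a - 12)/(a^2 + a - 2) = (a - 6)/(a - 1)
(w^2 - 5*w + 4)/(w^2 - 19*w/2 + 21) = 2*(w^2 - 5*w + 4)/(2*w^2 - 19*w + 42)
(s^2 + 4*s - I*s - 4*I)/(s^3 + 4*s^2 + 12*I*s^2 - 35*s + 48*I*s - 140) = (s - I)/(s^2 + 12*I*s - 35)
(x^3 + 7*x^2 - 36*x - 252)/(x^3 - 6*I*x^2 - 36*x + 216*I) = (x + 7)/(x - 6*I)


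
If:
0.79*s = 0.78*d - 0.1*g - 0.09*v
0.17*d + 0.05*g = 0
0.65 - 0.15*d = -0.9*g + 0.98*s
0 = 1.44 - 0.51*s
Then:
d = -0.66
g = 2.24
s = 2.82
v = -32.99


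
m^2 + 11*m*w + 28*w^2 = (m + 4*w)*(m + 7*w)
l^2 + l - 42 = (l - 6)*(l + 7)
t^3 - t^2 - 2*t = t*(t - 2)*(t + 1)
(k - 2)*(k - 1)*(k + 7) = k^3 + 4*k^2 - 19*k + 14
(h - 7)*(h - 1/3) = h^2 - 22*h/3 + 7/3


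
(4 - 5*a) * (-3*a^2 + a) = 15*a^3 - 17*a^2 + 4*a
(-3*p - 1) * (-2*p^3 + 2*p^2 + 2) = 6*p^4 - 4*p^3 - 2*p^2 - 6*p - 2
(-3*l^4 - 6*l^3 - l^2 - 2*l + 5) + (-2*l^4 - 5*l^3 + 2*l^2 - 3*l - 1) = -5*l^4 - 11*l^3 + l^2 - 5*l + 4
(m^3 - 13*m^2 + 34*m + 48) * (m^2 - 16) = m^5 - 13*m^4 + 18*m^3 + 256*m^2 - 544*m - 768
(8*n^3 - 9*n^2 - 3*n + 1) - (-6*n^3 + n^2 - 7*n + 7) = 14*n^3 - 10*n^2 + 4*n - 6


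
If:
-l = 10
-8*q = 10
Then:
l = -10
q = -5/4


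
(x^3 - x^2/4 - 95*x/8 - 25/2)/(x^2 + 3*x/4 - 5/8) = (2*x^2 - 3*x - 20)/(2*x - 1)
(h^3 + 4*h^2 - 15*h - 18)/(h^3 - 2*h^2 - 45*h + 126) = (h^2 + 7*h + 6)/(h^2 + h - 42)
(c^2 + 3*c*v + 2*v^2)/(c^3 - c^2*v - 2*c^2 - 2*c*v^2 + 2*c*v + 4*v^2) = (-c - 2*v)/(-c^2 + 2*c*v + 2*c - 4*v)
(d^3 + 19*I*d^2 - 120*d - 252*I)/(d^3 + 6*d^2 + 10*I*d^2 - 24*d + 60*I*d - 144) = (d^2 + 13*I*d - 42)/(d^2 + d*(6 + 4*I) + 24*I)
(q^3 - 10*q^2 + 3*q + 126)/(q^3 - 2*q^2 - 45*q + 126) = (q^2 - 4*q - 21)/(q^2 + 4*q - 21)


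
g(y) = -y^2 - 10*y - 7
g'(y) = -2*y - 10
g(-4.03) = 17.06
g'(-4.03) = -1.94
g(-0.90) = 1.19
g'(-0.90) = -8.20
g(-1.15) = 3.18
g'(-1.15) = -7.70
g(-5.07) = 18.00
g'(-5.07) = 0.14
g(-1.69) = 7.04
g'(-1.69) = -6.62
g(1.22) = -20.69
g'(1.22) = -12.44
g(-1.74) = 7.37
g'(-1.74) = -6.52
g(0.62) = -13.58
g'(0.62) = -11.24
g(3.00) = -46.00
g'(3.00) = -16.00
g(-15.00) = -82.00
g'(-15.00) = 20.00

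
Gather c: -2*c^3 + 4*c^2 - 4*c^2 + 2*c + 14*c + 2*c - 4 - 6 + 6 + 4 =-2*c^3 + 18*c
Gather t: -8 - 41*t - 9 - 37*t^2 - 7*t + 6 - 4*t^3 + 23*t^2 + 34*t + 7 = -4*t^3 - 14*t^2 - 14*t - 4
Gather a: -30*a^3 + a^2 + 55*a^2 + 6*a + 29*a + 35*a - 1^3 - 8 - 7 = -30*a^3 + 56*a^2 + 70*a - 16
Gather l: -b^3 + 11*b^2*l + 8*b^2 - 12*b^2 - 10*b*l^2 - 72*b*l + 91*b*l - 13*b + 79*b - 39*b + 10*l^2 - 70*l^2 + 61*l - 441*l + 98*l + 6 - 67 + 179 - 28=-b^3 - 4*b^2 + 27*b + l^2*(-10*b - 60) + l*(11*b^2 + 19*b - 282) + 90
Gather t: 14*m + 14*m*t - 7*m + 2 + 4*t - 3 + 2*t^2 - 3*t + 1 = 7*m + 2*t^2 + t*(14*m + 1)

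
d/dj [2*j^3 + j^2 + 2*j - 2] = 6*j^2 + 2*j + 2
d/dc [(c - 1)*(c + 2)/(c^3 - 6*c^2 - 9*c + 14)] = -1/(c^2 - 14*c + 49)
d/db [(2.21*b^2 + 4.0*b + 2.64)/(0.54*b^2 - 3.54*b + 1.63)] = (-9.9834*b^2 + 4.3534*b + 15.8656)/(0.2916*b^4 - 3.8232*b^3 + 14.292*b^2 - 11.5404*b + 2.6569)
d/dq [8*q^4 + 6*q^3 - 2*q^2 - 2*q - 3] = 32*q^3 + 18*q^2 - 4*q - 2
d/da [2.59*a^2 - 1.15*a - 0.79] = 5.18*a - 1.15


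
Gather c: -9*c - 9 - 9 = -9*c - 18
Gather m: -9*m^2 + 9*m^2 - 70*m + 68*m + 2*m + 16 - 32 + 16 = 0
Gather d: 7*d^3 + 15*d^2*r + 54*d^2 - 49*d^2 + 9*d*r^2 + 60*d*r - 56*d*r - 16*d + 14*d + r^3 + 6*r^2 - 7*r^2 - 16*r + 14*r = 7*d^3 + d^2*(15*r + 5) + d*(9*r^2 + 4*r - 2) + r^3 - r^2 - 2*r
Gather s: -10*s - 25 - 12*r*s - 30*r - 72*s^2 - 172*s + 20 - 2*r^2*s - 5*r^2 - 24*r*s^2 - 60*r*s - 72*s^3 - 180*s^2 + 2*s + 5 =-5*r^2 - 30*r - 72*s^3 + s^2*(-24*r - 252) + s*(-2*r^2 - 72*r - 180)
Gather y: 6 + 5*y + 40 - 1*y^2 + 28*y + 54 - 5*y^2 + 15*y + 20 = -6*y^2 + 48*y + 120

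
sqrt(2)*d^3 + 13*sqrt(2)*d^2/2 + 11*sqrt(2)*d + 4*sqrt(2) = (d + 2)*(d + 4)*(sqrt(2)*d + sqrt(2)/2)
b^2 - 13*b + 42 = (b - 7)*(b - 6)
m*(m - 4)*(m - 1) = m^3 - 5*m^2 + 4*m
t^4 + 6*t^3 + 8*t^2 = t^2*(t + 2)*(t + 4)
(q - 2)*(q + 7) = q^2 + 5*q - 14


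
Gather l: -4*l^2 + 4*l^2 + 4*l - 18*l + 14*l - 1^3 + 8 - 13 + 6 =0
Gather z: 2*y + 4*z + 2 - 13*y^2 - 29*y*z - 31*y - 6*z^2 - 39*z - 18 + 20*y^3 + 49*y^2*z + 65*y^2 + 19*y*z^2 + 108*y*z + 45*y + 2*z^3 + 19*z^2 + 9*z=20*y^3 + 52*y^2 + 16*y + 2*z^3 + z^2*(19*y + 13) + z*(49*y^2 + 79*y - 26) - 16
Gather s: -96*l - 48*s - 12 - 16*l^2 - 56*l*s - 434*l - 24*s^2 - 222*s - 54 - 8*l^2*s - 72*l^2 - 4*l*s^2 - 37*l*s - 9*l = -88*l^2 - 539*l + s^2*(-4*l - 24) + s*(-8*l^2 - 93*l - 270) - 66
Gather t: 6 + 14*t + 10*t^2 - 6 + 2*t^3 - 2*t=2*t^3 + 10*t^2 + 12*t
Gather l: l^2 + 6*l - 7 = l^2 + 6*l - 7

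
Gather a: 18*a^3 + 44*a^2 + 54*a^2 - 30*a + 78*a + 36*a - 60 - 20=18*a^3 + 98*a^2 + 84*a - 80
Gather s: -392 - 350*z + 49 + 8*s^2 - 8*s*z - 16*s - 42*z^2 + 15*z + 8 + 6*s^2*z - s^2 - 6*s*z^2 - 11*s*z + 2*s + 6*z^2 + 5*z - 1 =s^2*(6*z + 7) + s*(-6*z^2 - 19*z - 14) - 36*z^2 - 330*z - 336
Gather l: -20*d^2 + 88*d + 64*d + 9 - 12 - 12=-20*d^2 + 152*d - 15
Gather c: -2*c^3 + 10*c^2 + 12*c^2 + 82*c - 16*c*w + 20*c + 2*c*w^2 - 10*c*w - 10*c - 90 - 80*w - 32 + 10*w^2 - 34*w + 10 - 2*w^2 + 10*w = -2*c^3 + 22*c^2 + c*(2*w^2 - 26*w + 92) + 8*w^2 - 104*w - 112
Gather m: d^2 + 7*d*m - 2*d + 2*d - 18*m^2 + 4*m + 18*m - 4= d^2 - 18*m^2 + m*(7*d + 22) - 4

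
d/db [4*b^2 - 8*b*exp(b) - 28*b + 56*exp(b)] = -8*b*exp(b) + 8*b + 48*exp(b) - 28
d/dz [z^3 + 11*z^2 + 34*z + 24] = 3*z^2 + 22*z + 34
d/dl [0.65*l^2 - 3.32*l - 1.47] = 1.3*l - 3.32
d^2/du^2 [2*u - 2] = 0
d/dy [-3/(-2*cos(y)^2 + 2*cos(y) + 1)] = 6*(-sin(y) + sin(2*y))/(2*cos(y) - cos(2*y))^2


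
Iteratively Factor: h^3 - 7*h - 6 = (h + 1)*(h^2 - h - 6) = (h + 1)*(h + 2)*(h - 3)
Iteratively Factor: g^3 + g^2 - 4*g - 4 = (g + 1)*(g^2 - 4) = (g - 2)*(g + 1)*(g + 2)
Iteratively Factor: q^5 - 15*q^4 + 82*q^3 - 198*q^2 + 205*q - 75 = (q - 1)*(q^4 - 14*q^3 + 68*q^2 - 130*q + 75) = (q - 5)*(q - 1)*(q^3 - 9*q^2 + 23*q - 15) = (q - 5)^2*(q - 1)*(q^2 - 4*q + 3) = (q - 5)^2*(q - 1)^2*(q - 3)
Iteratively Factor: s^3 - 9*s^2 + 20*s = (s - 4)*(s^2 - 5*s) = s*(s - 4)*(s - 5)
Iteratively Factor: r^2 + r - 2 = (r - 1)*(r + 2)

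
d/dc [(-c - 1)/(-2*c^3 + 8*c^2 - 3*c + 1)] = (2*c^3 - 8*c^2 + 3*c - (c + 1)*(6*c^2 - 16*c + 3) - 1)/(2*c^3 - 8*c^2 + 3*c - 1)^2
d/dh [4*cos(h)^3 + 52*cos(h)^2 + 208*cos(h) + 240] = 4*(3*sin(h)^2 - 26*cos(h) - 55)*sin(h)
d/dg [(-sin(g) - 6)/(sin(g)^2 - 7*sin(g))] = (cos(g) + 12/tan(g) - 42*cos(g)/sin(g)^2)/(sin(g) - 7)^2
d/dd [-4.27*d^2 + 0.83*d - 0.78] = 0.83 - 8.54*d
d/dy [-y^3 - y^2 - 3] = y*(-3*y - 2)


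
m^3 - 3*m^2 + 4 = (m - 2)^2*(m + 1)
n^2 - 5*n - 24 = (n - 8)*(n + 3)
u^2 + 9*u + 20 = (u + 4)*(u + 5)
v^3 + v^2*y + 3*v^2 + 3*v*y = v*(v + 3)*(v + y)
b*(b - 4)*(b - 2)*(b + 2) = b^4 - 4*b^3 - 4*b^2 + 16*b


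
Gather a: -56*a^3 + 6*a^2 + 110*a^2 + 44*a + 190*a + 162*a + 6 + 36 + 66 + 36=-56*a^3 + 116*a^2 + 396*a + 144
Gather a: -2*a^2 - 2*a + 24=-2*a^2 - 2*a + 24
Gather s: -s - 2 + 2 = -s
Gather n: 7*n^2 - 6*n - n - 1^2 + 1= 7*n^2 - 7*n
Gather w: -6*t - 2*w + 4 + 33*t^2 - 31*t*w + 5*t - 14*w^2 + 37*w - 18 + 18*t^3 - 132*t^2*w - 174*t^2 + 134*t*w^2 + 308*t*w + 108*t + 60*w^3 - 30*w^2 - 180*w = 18*t^3 - 141*t^2 + 107*t + 60*w^3 + w^2*(134*t - 44) + w*(-132*t^2 + 277*t - 145) - 14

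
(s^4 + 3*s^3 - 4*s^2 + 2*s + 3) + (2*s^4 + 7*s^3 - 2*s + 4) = 3*s^4 + 10*s^3 - 4*s^2 + 7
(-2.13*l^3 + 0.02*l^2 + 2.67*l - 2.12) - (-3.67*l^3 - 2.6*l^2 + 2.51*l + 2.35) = 1.54*l^3 + 2.62*l^2 + 0.16*l - 4.47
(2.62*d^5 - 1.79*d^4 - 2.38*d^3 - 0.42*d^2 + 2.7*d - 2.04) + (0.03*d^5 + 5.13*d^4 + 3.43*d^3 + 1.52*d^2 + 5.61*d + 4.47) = 2.65*d^5 + 3.34*d^4 + 1.05*d^3 + 1.1*d^2 + 8.31*d + 2.43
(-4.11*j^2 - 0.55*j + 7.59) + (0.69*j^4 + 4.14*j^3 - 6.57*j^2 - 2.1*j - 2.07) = 0.69*j^4 + 4.14*j^3 - 10.68*j^2 - 2.65*j + 5.52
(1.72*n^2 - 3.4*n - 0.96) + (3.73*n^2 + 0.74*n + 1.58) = 5.45*n^2 - 2.66*n + 0.62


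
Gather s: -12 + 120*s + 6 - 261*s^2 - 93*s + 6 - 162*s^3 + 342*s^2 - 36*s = -162*s^3 + 81*s^2 - 9*s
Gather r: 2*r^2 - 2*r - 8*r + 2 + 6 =2*r^2 - 10*r + 8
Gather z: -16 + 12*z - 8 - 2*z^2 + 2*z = -2*z^2 + 14*z - 24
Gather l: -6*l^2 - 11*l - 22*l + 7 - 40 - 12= -6*l^2 - 33*l - 45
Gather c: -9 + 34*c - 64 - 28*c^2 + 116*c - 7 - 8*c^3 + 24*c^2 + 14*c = -8*c^3 - 4*c^2 + 164*c - 80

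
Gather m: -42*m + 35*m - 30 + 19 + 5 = -7*m - 6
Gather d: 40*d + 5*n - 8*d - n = 32*d + 4*n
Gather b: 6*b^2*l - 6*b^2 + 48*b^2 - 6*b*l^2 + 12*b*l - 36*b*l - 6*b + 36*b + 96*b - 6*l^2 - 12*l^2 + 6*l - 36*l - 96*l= b^2*(6*l + 42) + b*(-6*l^2 - 24*l + 126) - 18*l^2 - 126*l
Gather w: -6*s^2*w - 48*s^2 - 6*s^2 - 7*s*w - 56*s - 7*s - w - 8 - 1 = -54*s^2 - 63*s + w*(-6*s^2 - 7*s - 1) - 9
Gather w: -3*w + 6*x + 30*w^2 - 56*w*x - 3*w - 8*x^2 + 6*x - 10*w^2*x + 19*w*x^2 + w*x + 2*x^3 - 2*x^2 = w^2*(30 - 10*x) + w*(19*x^2 - 55*x - 6) + 2*x^3 - 10*x^2 + 12*x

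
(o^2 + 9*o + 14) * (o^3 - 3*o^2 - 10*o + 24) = o^5 + 6*o^4 - 23*o^3 - 108*o^2 + 76*o + 336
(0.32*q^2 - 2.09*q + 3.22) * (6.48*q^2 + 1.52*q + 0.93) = 2.0736*q^4 - 13.0568*q^3 + 17.9864*q^2 + 2.9507*q + 2.9946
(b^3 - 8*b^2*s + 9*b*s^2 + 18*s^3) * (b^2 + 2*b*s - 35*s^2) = b^5 - 6*b^4*s - 42*b^3*s^2 + 316*b^2*s^3 - 279*b*s^4 - 630*s^5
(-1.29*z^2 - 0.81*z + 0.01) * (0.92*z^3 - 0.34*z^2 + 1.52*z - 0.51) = -1.1868*z^5 - 0.3066*z^4 - 1.6762*z^3 - 0.5767*z^2 + 0.4283*z - 0.0051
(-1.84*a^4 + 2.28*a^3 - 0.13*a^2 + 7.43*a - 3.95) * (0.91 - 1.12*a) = 2.0608*a^5 - 4.228*a^4 + 2.2204*a^3 - 8.4399*a^2 + 11.1853*a - 3.5945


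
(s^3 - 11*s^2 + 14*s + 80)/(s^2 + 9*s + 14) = (s^2 - 13*s + 40)/(s + 7)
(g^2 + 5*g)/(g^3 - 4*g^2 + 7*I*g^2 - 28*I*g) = (g + 5)/(g^2 + g*(-4 + 7*I) - 28*I)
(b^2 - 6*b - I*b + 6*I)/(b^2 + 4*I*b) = (b^2 - 6*b - I*b + 6*I)/(b*(b + 4*I))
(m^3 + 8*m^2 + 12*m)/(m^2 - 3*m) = (m^2 + 8*m + 12)/(m - 3)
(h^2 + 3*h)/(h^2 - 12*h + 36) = h*(h + 3)/(h^2 - 12*h + 36)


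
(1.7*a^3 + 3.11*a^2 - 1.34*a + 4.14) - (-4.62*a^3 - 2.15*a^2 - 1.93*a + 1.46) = 6.32*a^3 + 5.26*a^2 + 0.59*a + 2.68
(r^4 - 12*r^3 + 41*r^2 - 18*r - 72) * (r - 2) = r^5 - 14*r^4 + 65*r^3 - 100*r^2 - 36*r + 144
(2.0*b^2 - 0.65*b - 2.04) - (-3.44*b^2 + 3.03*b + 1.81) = 5.44*b^2 - 3.68*b - 3.85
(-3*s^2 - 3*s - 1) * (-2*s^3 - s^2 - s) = 6*s^5 + 9*s^4 + 8*s^3 + 4*s^2 + s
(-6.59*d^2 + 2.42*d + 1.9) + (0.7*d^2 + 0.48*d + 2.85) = -5.89*d^2 + 2.9*d + 4.75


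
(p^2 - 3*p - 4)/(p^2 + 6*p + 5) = (p - 4)/(p + 5)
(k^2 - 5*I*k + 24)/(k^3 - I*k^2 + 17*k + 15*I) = (k - 8*I)/(k^2 - 4*I*k + 5)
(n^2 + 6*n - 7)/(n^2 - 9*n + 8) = (n + 7)/(n - 8)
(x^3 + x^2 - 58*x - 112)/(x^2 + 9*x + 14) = x - 8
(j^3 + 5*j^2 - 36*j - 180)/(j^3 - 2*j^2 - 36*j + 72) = (j + 5)/(j - 2)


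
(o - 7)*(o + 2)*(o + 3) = o^3 - 2*o^2 - 29*o - 42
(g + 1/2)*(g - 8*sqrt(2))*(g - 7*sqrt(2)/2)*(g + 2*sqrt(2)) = g^4 - 19*sqrt(2)*g^3/2 + g^3/2 - 19*sqrt(2)*g^2/4 + 10*g^2 + 5*g + 112*sqrt(2)*g + 56*sqrt(2)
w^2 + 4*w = w*(w + 4)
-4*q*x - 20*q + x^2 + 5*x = (-4*q + x)*(x + 5)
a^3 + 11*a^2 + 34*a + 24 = (a + 1)*(a + 4)*(a + 6)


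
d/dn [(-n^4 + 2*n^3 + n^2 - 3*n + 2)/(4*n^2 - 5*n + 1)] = (-8*n^5 + 23*n^4 - 24*n^3 + 13*n^2 - 14*n + 7)/(16*n^4 - 40*n^3 + 33*n^2 - 10*n + 1)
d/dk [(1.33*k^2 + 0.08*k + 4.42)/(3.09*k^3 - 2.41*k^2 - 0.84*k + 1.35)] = (-4.1097*k^4 - 0.4944*k^3 - 41.8978*k^2 + 24.8954*k + 3.8208)/(9.5481*k^6 - 14.8938*k^5 + 0.616900000000001*k^4 + 12.3918*k^3 - 5.8014*k^2 - 2.268*k + 1.8225)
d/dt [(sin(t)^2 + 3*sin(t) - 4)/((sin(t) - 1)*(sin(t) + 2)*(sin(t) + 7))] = (-8*sin(t) + cos(t)^2 - 23)*cos(t)/((sin(t) + 2)^2*(sin(t) + 7)^2)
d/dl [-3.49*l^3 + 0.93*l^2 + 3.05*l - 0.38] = -10.47*l^2 + 1.86*l + 3.05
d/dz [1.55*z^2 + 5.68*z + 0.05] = 3.1*z + 5.68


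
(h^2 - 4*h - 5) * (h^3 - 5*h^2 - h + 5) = h^5 - 9*h^4 + 14*h^3 + 34*h^2 - 15*h - 25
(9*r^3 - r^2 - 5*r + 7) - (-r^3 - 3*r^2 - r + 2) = 10*r^3 + 2*r^2 - 4*r + 5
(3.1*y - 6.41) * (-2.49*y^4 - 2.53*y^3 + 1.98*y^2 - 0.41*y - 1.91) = -7.719*y^5 + 8.1179*y^4 + 22.3553*y^3 - 13.9628*y^2 - 3.2929*y + 12.2431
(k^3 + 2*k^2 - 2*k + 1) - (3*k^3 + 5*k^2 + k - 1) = -2*k^3 - 3*k^2 - 3*k + 2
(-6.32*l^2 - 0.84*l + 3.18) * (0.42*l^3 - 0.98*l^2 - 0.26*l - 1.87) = -2.6544*l^5 + 5.8408*l^4 + 3.802*l^3 + 8.9204*l^2 + 0.744*l - 5.9466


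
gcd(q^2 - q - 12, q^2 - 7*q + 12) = q - 4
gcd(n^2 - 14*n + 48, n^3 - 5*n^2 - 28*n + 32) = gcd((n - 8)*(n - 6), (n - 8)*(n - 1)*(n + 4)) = n - 8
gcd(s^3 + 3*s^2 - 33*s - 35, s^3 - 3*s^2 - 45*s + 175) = s^2 + 2*s - 35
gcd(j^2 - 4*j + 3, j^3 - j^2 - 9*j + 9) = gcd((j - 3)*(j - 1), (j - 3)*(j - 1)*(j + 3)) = j^2 - 4*j + 3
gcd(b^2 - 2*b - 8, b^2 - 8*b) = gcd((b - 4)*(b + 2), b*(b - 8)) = 1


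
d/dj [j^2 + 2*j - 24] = 2*j + 2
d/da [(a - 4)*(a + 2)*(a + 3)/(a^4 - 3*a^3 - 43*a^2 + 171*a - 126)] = (-a^6 - 2*a^5 + 2*a^4 + 354*a^3 - 1025*a^2 - 2316*a + 5868)/(a^8 - 6*a^7 - 77*a^6 + 600*a^5 + 571*a^4 - 13950*a^3 + 40077*a^2 - 43092*a + 15876)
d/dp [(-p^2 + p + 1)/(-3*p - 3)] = p*(p + 2)/(3*(p^2 + 2*p + 1))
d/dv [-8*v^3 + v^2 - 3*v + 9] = -24*v^2 + 2*v - 3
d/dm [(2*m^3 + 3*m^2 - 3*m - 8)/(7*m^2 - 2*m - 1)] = (14*m^4 - 8*m^3 + 9*m^2 + 106*m - 13)/(49*m^4 - 28*m^3 - 10*m^2 + 4*m + 1)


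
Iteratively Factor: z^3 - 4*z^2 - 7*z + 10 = (z + 2)*(z^2 - 6*z + 5) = (z - 5)*(z + 2)*(z - 1)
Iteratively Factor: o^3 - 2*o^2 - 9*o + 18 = (o - 2)*(o^2 - 9) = (o - 2)*(o + 3)*(o - 3)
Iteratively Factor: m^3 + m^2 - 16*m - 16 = (m + 1)*(m^2 - 16) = (m - 4)*(m + 1)*(m + 4)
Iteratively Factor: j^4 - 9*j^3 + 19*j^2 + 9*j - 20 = (j - 4)*(j^3 - 5*j^2 - j + 5) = (j - 4)*(j - 1)*(j^2 - 4*j - 5) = (j - 5)*(j - 4)*(j - 1)*(j + 1)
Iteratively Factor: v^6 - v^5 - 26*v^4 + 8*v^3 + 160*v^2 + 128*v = (v + 4)*(v^5 - 5*v^4 - 6*v^3 + 32*v^2 + 32*v) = (v + 1)*(v + 4)*(v^4 - 6*v^3 + 32*v) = (v - 4)*(v + 1)*(v + 4)*(v^3 - 2*v^2 - 8*v) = v*(v - 4)*(v + 1)*(v + 4)*(v^2 - 2*v - 8) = v*(v - 4)^2*(v + 1)*(v + 4)*(v + 2)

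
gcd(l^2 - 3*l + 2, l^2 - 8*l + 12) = l - 2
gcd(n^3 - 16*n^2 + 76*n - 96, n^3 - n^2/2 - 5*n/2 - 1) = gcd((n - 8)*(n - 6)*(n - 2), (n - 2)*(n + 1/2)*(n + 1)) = n - 2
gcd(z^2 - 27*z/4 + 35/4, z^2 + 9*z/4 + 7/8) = 1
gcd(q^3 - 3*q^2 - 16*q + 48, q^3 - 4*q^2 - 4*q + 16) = q - 4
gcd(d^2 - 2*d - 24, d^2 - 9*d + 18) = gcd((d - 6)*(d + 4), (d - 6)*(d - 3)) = d - 6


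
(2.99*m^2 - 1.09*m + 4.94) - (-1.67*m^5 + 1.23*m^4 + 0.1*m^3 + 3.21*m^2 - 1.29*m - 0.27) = 1.67*m^5 - 1.23*m^4 - 0.1*m^3 - 0.22*m^2 + 0.2*m + 5.21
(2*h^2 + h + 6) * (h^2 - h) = 2*h^4 - h^3 + 5*h^2 - 6*h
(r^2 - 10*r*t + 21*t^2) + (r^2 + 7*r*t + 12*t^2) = 2*r^2 - 3*r*t + 33*t^2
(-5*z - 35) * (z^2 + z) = -5*z^3 - 40*z^2 - 35*z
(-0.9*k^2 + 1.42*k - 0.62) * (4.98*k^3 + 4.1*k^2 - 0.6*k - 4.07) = -4.482*k^5 + 3.3816*k^4 + 3.2744*k^3 + 0.269000000000001*k^2 - 5.4074*k + 2.5234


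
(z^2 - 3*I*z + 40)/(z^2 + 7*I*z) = (z^2 - 3*I*z + 40)/(z*(z + 7*I))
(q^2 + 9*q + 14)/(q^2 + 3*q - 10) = (q^2 + 9*q + 14)/(q^2 + 3*q - 10)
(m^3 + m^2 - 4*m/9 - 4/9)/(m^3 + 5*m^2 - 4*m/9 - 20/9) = (m + 1)/(m + 5)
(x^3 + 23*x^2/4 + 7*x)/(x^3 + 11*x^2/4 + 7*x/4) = (x + 4)/(x + 1)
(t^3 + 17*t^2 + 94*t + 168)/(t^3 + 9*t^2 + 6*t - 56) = (t + 6)/(t - 2)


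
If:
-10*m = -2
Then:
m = 1/5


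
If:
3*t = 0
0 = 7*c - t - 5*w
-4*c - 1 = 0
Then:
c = -1/4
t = 0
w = -7/20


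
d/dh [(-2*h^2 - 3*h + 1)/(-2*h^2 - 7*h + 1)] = 4*(2*h^2 + 1)/(4*h^4 + 28*h^3 + 45*h^2 - 14*h + 1)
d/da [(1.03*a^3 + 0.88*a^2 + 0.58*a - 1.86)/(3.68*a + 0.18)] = (7.5808*a^3 + 3.7946*a^2 + 0.3168*a + 6.9492)/(13.5424*a^2 + 1.3248*a + 0.0324)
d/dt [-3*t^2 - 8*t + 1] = -6*t - 8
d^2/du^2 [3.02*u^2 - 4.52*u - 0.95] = 6.04000000000000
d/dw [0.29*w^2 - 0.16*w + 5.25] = 0.58*w - 0.16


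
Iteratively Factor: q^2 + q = (q + 1)*(q)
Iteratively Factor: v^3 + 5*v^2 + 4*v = (v + 1)*(v^2 + 4*v) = (v + 1)*(v + 4)*(v)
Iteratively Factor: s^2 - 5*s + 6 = (s - 2)*(s - 3)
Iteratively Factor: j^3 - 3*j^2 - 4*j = (j)*(j^2 - 3*j - 4) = j*(j + 1)*(j - 4)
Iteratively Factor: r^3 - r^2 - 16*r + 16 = (r + 4)*(r^2 - 5*r + 4) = (r - 4)*(r + 4)*(r - 1)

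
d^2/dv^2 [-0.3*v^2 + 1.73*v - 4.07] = -0.600000000000000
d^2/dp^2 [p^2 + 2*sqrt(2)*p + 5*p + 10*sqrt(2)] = 2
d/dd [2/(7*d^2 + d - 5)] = 2*(-14*d - 1)/(7*d^2 + d - 5)^2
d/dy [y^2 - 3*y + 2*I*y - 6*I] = 2*y - 3 + 2*I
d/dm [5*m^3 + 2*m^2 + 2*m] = 15*m^2 + 4*m + 2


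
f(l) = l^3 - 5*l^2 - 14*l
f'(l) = 3*l^2 - 10*l - 14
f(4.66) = -72.62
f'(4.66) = 4.55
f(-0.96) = 7.95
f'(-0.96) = -1.64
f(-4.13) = -97.91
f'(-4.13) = 78.47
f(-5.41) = -228.94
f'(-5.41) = 127.90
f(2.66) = -53.80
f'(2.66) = -19.37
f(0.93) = -16.54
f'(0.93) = -20.71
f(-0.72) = 7.11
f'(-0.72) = -5.24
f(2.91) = -58.44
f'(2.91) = -17.70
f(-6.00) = -312.00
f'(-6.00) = 154.00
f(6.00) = -48.00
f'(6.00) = 34.00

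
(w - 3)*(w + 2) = w^2 - w - 6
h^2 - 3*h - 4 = (h - 4)*(h + 1)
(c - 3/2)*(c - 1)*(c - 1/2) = c^3 - 3*c^2 + 11*c/4 - 3/4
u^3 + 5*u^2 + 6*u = u*(u + 2)*(u + 3)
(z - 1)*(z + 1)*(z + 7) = z^3 + 7*z^2 - z - 7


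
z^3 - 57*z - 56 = (z - 8)*(z + 1)*(z + 7)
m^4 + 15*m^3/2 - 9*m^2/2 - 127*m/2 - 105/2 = (m - 3)*(m + 1)*(m + 5/2)*(m + 7)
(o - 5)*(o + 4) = o^2 - o - 20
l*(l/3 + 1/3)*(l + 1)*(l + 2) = l^4/3 + 4*l^3/3 + 5*l^2/3 + 2*l/3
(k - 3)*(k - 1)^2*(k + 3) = k^4 - 2*k^3 - 8*k^2 + 18*k - 9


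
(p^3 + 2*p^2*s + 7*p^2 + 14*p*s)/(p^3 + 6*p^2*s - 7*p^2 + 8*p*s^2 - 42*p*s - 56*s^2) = p*(p + 7)/(p^2 + 4*p*s - 7*p - 28*s)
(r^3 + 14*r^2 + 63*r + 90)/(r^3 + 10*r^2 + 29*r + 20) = (r^2 + 9*r + 18)/(r^2 + 5*r + 4)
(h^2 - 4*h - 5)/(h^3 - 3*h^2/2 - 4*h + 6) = 2*(h^2 - 4*h - 5)/(2*h^3 - 3*h^2 - 8*h + 12)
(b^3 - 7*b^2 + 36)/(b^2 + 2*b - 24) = (b^3 - 7*b^2 + 36)/(b^2 + 2*b - 24)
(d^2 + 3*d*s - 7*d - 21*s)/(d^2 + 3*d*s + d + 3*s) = (d - 7)/(d + 1)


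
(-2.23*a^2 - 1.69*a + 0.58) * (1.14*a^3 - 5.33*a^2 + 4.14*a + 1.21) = -2.5422*a^5 + 9.9593*a^4 + 0.4367*a^3 - 12.7863*a^2 + 0.3563*a + 0.7018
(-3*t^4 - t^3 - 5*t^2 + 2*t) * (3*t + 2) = -9*t^5 - 9*t^4 - 17*t^3 - 4*t^2 + 4*t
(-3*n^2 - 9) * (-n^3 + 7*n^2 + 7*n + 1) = 3*n^5 - 21*n^4 - 12*n^3 - 66*n^2 - 63*n - 9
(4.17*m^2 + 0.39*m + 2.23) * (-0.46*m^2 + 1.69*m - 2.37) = -1.9182*m^4 + 6.8679*m^3 - 10.2496*m^2 + 2.8444*m - 5.2851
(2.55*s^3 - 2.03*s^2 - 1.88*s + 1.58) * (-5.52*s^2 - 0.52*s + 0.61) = -14.076*s^5 + 9.8796*s^4 + 12.9887*s^3 - 8.9823*s^2 - 1.9684*s + 0.9638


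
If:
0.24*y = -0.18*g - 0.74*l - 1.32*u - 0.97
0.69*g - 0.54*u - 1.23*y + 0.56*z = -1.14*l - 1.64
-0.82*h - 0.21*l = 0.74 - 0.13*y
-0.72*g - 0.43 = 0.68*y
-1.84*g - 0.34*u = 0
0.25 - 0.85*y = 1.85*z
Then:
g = -0.09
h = -0.49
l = -1.94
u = 0.46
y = -0.54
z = 0.38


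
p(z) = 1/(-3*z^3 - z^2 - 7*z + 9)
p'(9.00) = 0.00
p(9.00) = 0.00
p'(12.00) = 0.00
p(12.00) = 0.00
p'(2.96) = 0.01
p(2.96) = -0.01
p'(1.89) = 0.05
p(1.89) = -0.04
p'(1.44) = 0.19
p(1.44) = -0.08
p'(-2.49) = 0.01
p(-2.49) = 0.02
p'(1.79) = 0.07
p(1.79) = -0.04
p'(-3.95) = 0.00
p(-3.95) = 0.00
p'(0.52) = 0.48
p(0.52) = 0.21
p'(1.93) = 0.05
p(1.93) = -0.03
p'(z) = (9*z^2 + 2*z + 7)/(-3*z^3 - z^2 - 7*z + 9)^2 = (9*z^2 + 2*z + 7)/(3*z^3 + z^2 + 7*z - 9)^2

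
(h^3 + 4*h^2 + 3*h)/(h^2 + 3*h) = h + 1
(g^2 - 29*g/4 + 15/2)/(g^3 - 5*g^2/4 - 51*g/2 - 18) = (4*g - 5)/(4*g^2 + 19*g + 12)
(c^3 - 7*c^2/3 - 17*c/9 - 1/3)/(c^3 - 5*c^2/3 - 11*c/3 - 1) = (c + 1/3)/(c + 1)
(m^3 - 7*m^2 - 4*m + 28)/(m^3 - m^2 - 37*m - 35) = (m^2 - 4)/(m^2 + 6*m + 5)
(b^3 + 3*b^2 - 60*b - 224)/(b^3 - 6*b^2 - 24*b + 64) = (b + 7)/(b - 2)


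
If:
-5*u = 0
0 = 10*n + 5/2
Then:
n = -1/4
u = 0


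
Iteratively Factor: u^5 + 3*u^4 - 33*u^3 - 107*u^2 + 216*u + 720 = (u - 3)*(u^4 + 6*u^3 - 15*u^2 - 152*u - 240) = (u - 3)*(u + 4)*(u^3 + 2*u^2 - 23*u - 60) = (u - 3)*(u + 3)*(u + 4)*(u^2 - u - 20) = (u - 5)*(u - 3)*(u + 3)*(u + 4)*(u + 4)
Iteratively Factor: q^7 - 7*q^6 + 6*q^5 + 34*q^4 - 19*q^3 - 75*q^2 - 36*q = (q - 3)*(q^6 - 4*q^5 - 6*q^4 + 16*q^3 + 29*q^2 + 12*q) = (q - 3)*(q + 1)*(q^5 - 5*q^4 - q^3 + 17*q^2 + 12*q) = (q - 4)*(q - 3)*(q + 1)*(q^4 - q^3 - 5*q^2 - 3*q) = (q - 4)*(q - 3)*(q + 1)^2*(q^3 - 2*q^2 - 3*q) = (q - 4)*(q - 3)^2*(q + 1)^2*(q^2 + q) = (q - 4)*(q - 3)^2*(q + 1)^3*(q)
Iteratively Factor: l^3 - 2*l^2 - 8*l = (l - 4)*(l^2 + 2*l) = (l - 4)*(l + 2)*(l)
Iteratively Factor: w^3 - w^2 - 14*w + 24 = (w + 4)*(w^2 - 5*w + 6) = (w - 3)*(w + 4)*(w - 2)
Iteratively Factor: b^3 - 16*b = (b - 4)*(b^2 + 4*b) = b*(b - 4)*(b + 4)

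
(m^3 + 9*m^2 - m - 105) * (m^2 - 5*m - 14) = m^5 + 4*m^4 - 60*m^3 - 226*m^2 + 539*m + 1470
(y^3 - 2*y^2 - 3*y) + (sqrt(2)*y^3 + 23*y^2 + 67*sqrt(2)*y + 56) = y^3 + sqrt(2)*y^3 + 21*y^2 - 3*y + 67*sqrt(2)*y + 56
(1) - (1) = 0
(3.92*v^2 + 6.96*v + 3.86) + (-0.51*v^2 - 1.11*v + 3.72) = 3.41*v^2 + 5.85*v + 7.58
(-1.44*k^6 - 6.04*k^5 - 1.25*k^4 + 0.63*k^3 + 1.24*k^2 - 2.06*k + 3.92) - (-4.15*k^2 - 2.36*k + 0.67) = -1.44*k^6 - 6.04*k^5 - 1.25*k^4 + 0.63*k^3 + 5.39*k^2 + 0.3*k + 3.25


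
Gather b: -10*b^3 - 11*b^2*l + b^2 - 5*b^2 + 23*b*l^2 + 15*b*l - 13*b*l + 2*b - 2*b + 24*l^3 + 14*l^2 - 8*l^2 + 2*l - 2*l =-10*b^3 + b^2*(-11*l - 4) + b*(23*l^2 + 2*l) + 24*l^3 + 6*l^2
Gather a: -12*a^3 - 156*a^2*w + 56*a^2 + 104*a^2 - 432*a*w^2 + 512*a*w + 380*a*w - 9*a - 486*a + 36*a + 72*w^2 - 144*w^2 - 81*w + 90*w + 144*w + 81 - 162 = -12*a^3 + a^2*(160 - 156*w) + a*(-432*w^2 + 892*w - 459) - 72*w^2 + 153*w - 81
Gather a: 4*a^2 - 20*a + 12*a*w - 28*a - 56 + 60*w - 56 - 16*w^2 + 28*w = 4*a^2 + a*(12*w - 48) - 16*w^2 + 88*w - 112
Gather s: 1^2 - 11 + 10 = 0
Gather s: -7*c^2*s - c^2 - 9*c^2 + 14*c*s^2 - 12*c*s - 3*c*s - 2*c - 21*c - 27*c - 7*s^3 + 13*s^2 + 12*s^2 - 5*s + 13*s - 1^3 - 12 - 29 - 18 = -10*c^2 - 50*c - 7*s^3 + s^2*(14*c + 25) + s*(-7*c^2 - 15*c + 8) - 60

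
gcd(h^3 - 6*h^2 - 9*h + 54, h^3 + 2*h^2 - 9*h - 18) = h^2 - 9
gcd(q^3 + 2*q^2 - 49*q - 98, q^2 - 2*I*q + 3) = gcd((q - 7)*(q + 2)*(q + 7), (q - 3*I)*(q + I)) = 1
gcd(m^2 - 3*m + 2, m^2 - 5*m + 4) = m - 1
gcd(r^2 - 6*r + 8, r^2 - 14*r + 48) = 1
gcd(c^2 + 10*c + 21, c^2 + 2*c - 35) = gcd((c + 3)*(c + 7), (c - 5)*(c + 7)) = c + 7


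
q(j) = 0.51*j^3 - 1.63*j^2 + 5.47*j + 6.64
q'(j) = 1.53*j^2 - 3.26*j + 5.47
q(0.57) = 9.32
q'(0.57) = 4.11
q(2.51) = 18.17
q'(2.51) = 6.93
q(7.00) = 139.99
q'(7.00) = 57.62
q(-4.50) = -97.46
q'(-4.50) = 51.12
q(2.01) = 15.19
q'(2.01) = 5.10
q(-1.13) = -2.36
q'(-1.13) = 11.11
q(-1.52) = -7.23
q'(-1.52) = 13.96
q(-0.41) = 4.09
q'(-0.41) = 7.06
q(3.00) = 22.15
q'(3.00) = 9.46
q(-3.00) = -38.21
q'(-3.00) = 29.02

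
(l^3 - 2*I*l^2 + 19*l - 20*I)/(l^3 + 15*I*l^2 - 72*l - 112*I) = (l^2 - 6*I*l - 5)/(l^2 + 11*I*l - 28)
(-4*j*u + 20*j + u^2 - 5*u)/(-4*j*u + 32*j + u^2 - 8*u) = (u - 5)/(u - 8)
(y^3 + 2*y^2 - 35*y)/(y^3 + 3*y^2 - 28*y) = (y - 5)/(y - 4)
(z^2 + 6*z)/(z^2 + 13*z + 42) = z/(z + 7)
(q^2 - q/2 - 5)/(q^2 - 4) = (q - 5/2)/(q - 2)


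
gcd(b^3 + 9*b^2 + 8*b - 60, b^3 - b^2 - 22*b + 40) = b^2 + 3*b - 10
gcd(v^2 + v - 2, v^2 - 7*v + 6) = v - 1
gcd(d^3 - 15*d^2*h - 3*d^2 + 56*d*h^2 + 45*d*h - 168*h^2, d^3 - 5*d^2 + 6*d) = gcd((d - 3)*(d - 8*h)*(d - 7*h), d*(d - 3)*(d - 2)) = d - 3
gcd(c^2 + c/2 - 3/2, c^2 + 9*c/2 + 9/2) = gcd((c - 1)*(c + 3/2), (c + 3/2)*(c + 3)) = c + 3/2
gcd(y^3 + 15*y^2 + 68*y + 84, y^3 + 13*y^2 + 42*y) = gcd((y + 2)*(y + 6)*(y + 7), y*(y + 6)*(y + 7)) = y^2 + 13*y + 42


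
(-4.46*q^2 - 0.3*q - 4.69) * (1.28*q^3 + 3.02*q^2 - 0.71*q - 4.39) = -5.7088*q^5 - 13.8532*q^4 - 3.7426*q^3 + 5.6286*q^2 + 4.6469*q + 20.5891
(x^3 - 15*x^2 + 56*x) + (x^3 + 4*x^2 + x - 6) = 2*x^3 - 11*x^2 + 57*x - 6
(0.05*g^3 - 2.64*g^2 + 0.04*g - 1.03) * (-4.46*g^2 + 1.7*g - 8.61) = -0.223*g^5 + 11.8594*g^4 - 5.0969*g^3 + 27.3922*g^2 - 2.0954*g + 8.8683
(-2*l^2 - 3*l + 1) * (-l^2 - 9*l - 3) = 2*l^4 + 21*l^3 + 32*l^2 - 3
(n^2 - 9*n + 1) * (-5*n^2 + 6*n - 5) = -5*n^4 + 51*n^3 - 64*n^2 + 51*n - 5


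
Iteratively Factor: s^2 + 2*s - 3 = (s + 3)*(s - 1)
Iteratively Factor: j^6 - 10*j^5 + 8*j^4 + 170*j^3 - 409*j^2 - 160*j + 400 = (j - 1)*(j^5 - 9*j^4 - j^3 + 169*j^2 - 240*j - 400) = (j - 5)*(j - 1)*(j^4 - 4*j^3 - 21*j^2 + 64*j + 80) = (j - 5)*(j - 4)*(j - 1)*(j^3 - 21*j - 20) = (j - 5)*(j - 4)*(j - 1)*(j + 4)*(j^2 - 4*j - 5) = (j - 5)^2*(j - 4)*(j - 1)*(j + 4)*(j + 1)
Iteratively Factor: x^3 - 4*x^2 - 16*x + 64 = (x - 4)*(x^2 - 16) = (x - 4)^2*(x + 4)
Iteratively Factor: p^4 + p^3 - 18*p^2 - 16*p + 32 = (p - 4)*(p^3 + 5*p^2 + 2*p - 8) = (p - 4)*(p + 2)*(p^2 + 3*p - 4) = (p - 4)*(p - 1)*(p + 2)*(p + 4)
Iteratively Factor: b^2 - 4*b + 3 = (b - 1)*(b - 3)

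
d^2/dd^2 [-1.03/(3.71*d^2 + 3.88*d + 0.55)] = (28.354046*d^2 + 29.653288*d - 1.03*(7.42*d + 3.88)*(14.84*d + 7.76) + 4.20343)/(3.71*d^2 + 3.88*d + 0.55)^3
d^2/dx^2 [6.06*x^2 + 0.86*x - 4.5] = 12.1200000000000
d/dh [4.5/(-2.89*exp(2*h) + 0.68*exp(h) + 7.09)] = (26.01*exp(h) - 3.06)*exp(h)/(-2.89*exp(2*h) + 0.68*exp(h) + 7.09)^2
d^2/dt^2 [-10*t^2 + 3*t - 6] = -20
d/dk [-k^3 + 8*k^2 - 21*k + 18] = -3*k^2 + 16*k - 21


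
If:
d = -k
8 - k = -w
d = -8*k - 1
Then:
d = 1/7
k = -1/7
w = -57/7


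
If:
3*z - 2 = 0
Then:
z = 2/3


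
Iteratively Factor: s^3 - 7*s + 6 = (s + 3)*(s^2 - 3*s + 2) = (s - 2)*(s + 3)*(s - 1)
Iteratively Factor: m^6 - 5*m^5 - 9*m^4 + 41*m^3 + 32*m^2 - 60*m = (m - 3)*(m^5 - 2*m^4 - 15*m^3 - 4*m^2 + 20*m) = (m - 3)*(m - 1)*(m^4 - m^3 - 16*m^2 - 20*m) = m*(m - 3)*(m - 1)*(m^3 - m^2 - 16*m - 20) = m*(m - 3)*(m - 1)*(m + 2)*(m^2 - 3*m - 10) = m*(m - 5)*(m - 3)*(m - 1)*(m + 2)*(m + 2)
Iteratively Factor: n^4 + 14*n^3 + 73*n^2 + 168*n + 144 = (n + 3)*(n^3 + 11*n^2 + 40*n + 48) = (n + 3)*(n + 4)*(n^2 + 7*n + 12) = (n + 3)*(n + 4)^2*(n + 3)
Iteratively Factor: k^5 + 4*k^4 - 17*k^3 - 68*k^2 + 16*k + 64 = (k + 1)*(k^4 + 3*k^3 - 20*k^2 - 48*k + 64) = (k - 4)*(k + 1)*(k^3 + 7*k^2 + 8*k - 16) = (k - 4)*(k + 1)*(k + 4)*(k^2 + 3*k - 4) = (k - 4)*(k + 1)*(k + 4)^2*(k - 1)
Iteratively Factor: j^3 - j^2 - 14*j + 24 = (j - 2)*(j^2 + j - 12) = (j - 2)*(j + 4)*(j - 3)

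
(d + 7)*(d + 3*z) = d^2 + 3*d*z + 7*d + 21*z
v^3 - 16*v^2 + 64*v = v*(v - 8)^2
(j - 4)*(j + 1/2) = j^2 - 7*j/2 - 2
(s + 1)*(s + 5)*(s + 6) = s^3 + 12*s^2 + 41*s + 30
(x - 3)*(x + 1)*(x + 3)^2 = x^4 + 4*x^3 - 6*x^2 - 36*x - 27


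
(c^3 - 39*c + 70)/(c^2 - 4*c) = (c^3 - 39*c + 70)/(c*(c - 4))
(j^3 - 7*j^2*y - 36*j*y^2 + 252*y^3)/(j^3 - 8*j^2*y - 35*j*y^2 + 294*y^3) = (-j + 6*y)/(-j + 7*y)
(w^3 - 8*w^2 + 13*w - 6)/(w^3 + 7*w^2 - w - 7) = (w^2 - 7*w + 6)/(w^2 + 8*w + 7)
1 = 1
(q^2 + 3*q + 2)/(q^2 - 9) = (q^2 + 3*q + 2)/(q^2 - 9)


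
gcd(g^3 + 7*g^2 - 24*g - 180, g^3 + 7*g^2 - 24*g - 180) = g^3 + 7*g^2 - 24*g - 180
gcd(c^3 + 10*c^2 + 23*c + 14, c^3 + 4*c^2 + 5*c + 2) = c^2 + 3*c + 2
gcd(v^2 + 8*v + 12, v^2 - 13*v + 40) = 1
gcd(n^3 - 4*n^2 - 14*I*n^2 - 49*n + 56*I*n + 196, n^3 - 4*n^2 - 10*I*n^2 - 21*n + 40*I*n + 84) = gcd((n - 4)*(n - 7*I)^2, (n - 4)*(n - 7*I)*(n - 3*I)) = n^2 + n*(-4 - 7*I) + 28*I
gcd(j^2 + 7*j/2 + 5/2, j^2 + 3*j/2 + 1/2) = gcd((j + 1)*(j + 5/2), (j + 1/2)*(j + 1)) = j + 1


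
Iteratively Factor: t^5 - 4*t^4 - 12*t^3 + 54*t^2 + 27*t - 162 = (t - 3)*(t^4 - t^3 - 15*t^2 + 9*t + 54) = (t - 3)*(t + 3)*(t^3 - 4*t^2 - 3*t + 18) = (t - 3)^2*(t + 3)*(t^2 - t - 6) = (t - 3)^3*(t + 3)*(t + 2)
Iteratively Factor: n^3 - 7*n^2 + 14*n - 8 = (n - 4)*(n^2 - 3*n + 2) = (n - 4)*(n - 1)*(n - 2)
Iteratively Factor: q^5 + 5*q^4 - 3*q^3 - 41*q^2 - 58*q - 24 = (q - 3)*(q^4 + 8*q^3 + 21*q^2 + 22*q + 8) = (q - 3)*(q + 4)*(q^3 + 4*q^2 + 5*q + 2) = (q - 3)*(q + 2)*(q + 4)*(q^2 + 2*q + 1) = (q - 3)*(q + 1)*(q + 2)*(q + 4)*(q + 1)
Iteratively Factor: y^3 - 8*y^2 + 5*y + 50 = (y - 5)*(y^2 - 3*y - 10) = (y - 5)^2*(y + 2)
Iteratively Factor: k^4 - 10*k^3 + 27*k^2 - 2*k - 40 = (k - 4)*(k^3 - 6*k^2 + 3*k + 10) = (k - 4)*(k + 1)*(k^2 - 7*k + 10) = (k - 5)*(k - 4)*(k + 1)*(k - 2)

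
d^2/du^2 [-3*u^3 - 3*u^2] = -18*u - 6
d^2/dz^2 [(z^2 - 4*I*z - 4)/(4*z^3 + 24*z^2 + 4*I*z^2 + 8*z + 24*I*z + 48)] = (z^6 - 12*I*z^5 + z^4*(-18 - 90*I) + z^3*(-258 - 202*I) + z^2*(-660 + 36*I) + z*(-72 + 408*I) + 272 + 48*I)/(2*z^9 + z^8*(36 + 6*I) + z^7*(222 + 108*I) + z^6*(540 + 670*I) + z^5*(660 + 1692*I) + z^4*(1512 + 2400*I) + z^3*(1312 + 5184*I) + z^2*(2880 + 2592*I) + z*(1728 + 5184*I) + 3456)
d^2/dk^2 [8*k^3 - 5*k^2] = 48*k - 10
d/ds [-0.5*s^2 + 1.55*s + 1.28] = 1.55 - 1.0*s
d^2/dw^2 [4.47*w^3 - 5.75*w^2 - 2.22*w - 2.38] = 26.82*w - 11.5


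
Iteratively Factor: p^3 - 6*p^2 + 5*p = (p - 5)*(p^2 - p) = p*(p - 5)*(p - 1)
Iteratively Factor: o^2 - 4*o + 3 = (o - 1)*(o - 3)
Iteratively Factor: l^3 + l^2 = (l)*(l^2 + l) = l*(l + 1)*(l)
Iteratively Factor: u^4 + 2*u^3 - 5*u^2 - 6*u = (u)*(u^3 + 2*u^2 - 5*u - 6) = u*(u + 1)*(u^2 + u - 6) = u*(u + 1)*(u + 3)*(u - 2)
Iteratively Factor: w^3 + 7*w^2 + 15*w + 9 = (w + 1)*(w^2 + 6*w + 9) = (w + 1)*(w + 3)*(w + 3)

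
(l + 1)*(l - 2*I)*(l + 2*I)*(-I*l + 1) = -I*l^4 + l^3 - I*l^3 + l^2 - 4*I*l^2 + 4*l - 4*I*l + 4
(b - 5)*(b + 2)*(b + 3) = b^3 - 19*b - 30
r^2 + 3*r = r*(r + 3)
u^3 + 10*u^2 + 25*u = u*(u + 5)^2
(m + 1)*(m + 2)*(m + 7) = m^3 + 10*m^2 + 23*m + 14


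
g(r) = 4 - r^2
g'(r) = -2*r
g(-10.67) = -109.85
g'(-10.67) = 21.34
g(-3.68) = -9.54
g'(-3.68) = 7.36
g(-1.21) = 2.54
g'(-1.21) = 2.42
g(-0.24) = 3.94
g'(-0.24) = 0.48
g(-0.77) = 3.41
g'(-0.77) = 1.54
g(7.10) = -46.41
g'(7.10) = -14.20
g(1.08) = 2.83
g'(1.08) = -2.16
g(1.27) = 2.39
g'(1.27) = -2.54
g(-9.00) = -77.00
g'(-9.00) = 18.00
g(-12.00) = -140.00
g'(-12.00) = 24.00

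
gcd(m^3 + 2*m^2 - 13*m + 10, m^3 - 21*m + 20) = m^2 + 4*m - 5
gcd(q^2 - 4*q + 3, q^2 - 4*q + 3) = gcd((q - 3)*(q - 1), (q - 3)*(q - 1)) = q^2 - 4*q + 3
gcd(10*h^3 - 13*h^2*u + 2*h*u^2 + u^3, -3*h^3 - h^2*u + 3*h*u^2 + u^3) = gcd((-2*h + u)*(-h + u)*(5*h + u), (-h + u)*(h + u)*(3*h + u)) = -h + u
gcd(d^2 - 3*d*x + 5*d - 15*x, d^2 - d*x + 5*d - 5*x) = d + 5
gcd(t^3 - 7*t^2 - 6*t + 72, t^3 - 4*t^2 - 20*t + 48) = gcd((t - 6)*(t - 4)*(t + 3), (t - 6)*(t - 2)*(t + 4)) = t - 6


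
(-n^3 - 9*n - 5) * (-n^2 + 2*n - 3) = n^5 - 2*n^4 + 12*n^3 - 13*n^2 + 17*n + 15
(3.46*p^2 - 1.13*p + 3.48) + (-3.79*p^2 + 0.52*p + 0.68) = -0.33*p^2 - 0.61*p + 4.16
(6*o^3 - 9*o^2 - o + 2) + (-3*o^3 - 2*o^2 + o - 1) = 3*o^3 - 11*o^2 + 1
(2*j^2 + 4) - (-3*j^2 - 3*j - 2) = 5*j^2 + 3*j + 6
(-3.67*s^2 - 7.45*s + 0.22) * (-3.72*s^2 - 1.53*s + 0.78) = 13.6524*s^4 + 33.3291*s^3 + 7.7175*s^2 - 6.1476*s + 0.1716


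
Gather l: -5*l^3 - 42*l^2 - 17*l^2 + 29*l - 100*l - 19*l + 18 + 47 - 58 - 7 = -5*l^3 - 59*l^2 - 90*l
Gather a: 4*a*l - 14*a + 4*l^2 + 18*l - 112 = a*(4*l - 14) + 4*l^2 + 18*l - 112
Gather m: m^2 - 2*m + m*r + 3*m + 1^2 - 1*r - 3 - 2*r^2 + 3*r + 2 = m^2 + m*(r + 1) - 2*r^2 + 2*r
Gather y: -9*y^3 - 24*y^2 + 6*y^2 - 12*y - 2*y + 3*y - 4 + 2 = -9*y^3 - 18*y^2 - 11*y - 2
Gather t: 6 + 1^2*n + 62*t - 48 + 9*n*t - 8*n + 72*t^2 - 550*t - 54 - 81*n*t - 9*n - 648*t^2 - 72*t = -16*n - 576*t^2 + t*(-72*n - 560) - 96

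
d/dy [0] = 0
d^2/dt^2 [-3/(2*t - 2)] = -3/(t - 1)^3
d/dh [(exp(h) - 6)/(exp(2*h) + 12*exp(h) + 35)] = (-2*(exp(h) - 6)*(exp(h) + 6) + exp(2*h) + 12*exp(h) + 35)*exp(h)/(exp(2*h) + 12*exp(h) + 35)^2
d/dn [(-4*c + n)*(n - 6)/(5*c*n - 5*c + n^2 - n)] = ((4*c - n)*(n - 6)*(5*c + 2*n - 1) + 2*(-2*c + n - 3)*(5*c*n - 5*c + n^2 - n))/(5*c*n - 5*c + n^2 - n)^2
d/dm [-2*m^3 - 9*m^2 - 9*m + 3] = -6*m^2 - 18*m - 9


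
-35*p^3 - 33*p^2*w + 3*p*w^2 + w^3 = (-5*p + w)*(p + w)*(7*p + w)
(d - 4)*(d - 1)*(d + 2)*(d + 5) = d^4 + 2*d^3 - 21*d^2 - 22*d + 40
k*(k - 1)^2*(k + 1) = k^4 - k^3 - k^2 + k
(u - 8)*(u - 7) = u^2 - 15*u + 56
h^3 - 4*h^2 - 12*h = h*(h - 6)*(h + 2)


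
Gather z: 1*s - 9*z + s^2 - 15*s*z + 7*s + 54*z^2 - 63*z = s^2 + 8*s + 54*z^2 + z*(-15*s - 72)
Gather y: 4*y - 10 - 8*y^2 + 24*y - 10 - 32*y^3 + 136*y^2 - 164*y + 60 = -32*y^3 + 128*y^2 - 136*y + 40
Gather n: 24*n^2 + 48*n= 24*n^2 + 48*n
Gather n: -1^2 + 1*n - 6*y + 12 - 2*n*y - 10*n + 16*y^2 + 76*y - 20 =n*(-2*y - 9) + 16*y^2 + 70*y - 9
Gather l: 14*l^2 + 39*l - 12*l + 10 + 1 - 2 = 14*l^2 + 27*l + 9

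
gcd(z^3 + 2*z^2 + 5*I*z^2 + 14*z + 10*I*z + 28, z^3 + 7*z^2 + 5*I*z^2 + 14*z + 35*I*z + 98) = z^2 + 5*I*z + 14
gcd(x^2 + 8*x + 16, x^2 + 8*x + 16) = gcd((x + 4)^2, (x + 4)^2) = x^2 + 8*x + 16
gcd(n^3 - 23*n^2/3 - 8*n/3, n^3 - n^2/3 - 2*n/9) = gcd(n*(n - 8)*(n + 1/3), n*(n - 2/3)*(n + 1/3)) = n^2 + n/3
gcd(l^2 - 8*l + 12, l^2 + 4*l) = 1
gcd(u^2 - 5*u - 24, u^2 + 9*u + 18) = u + 3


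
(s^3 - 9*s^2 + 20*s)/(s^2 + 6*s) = (s^2 - 9*s + 20)/(s + 6)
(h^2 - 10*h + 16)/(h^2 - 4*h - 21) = (-h^2 + 10*h - 16)/(-h^2 + 4*h + 21)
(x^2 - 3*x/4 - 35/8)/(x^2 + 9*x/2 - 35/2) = (x + 7/4)/(x + 7)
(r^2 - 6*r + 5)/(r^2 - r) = (r - 5)/r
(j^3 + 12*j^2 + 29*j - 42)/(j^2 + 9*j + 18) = (j^2 + 6*j - 7)/(j + 3)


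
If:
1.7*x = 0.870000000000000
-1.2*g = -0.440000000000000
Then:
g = 0.37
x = 0.51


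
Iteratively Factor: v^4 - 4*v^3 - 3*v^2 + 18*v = (v - 3)*(v^3 - v^2 - 6*v) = (v - 3)^2*(v^2 + 2*v) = (v - 3)^2*(v + 2)*(v)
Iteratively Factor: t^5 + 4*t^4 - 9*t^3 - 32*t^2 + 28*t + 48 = (t + 1)*(t^4 + 3*t^3 - 12*t^2 - 20*t + 48) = (t - 2)*(t + 1)*(t^3 + 5*t^2 - 2*t - 24) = (t - 2)*(t + 1)*(t + 4)*(t^2 + t - 6) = (t - 2)*(t + 1)*(t + 3)*(t + 4)*(t - 2)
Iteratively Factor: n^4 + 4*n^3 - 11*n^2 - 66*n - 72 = (n + 3)*(n^3 + n^2 - 14*n - 24) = (n - 4)*(n + 3)*(n^2 + 5*n + 6) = (n - 4)*(n + 2)*(n + 3)*(n + 3)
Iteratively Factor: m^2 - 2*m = (m)*(m - 2)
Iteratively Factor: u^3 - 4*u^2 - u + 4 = (u + 1)*(u^2 - 5*u + 4) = (u - 4)*(u + 1)*(u - 1)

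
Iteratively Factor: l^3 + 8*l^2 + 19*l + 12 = (l + 1)*(l^2 + 7*l + 12) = (l + 1)*(l + 3)*(l + 4)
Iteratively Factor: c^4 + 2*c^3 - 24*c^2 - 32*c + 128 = (c + 4)*(c^3 - 2*c^2 - 16*c + 32) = (c - 2)*(c + 4)*(c^2 - 16) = (c - 2)*(c + 4)^2*(c - 4)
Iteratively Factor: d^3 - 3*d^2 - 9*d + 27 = (d - 3)*(d^2 - 9) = (d - 3)^2*(d + 3)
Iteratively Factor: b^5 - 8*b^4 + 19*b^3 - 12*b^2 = (b)*(b^4 - 8*b^3 + 19*b^2 - 12*b) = b*(b - 4)*(b^3 - 4*b^2 + 3*b) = b*(b - 4)*(b - 1)*(b^2 - 3*b) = b*(b - 4)*(b - 3)*(b - 1)*(b)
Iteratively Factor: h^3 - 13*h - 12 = (h + 1)*(h^2 - h - 12) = (h + 1)*(h + 3)*(h - 4)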